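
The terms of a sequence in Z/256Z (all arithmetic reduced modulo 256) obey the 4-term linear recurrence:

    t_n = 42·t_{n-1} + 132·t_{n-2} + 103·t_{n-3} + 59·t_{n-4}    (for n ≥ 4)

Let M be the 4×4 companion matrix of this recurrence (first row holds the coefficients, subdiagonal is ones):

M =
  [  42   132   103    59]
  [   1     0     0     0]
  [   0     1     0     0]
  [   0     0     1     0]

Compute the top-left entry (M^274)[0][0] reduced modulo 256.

(M^274)[0][0] is the top entry after applying M 274 times to the unit state (1, 0, 0, 0). Equivalently it is h_{277} for the auxiliary sequence (h_n) obeying the same recurrence with h_3 = 1 and h_i = 0 for 0 ≤ i < 3:
h_4 = 42·1 + 132·0 + 103·0 + 59·0 = 42
h_5 = 42·42 + 132·1 + 103·0 + 59·0 = 104
h_6 = 42·104 + 132·42 + 103·1 + 59·0 = 31
h_7 = 42·31 + 132·104 + 103·42 + 59·1 = 215
h_8 = 42·215 + 132·31 + 103·104 + 59·42 = 200
h_9 = 42·200 + 132·215 + 103·31 + 59·104 = 29
Continuing the recurrence:
  h_10 = 136;  h_11 = 73;  h_12 = 221;  h_13 = 77;  h_14 = 77;  h_15 = 20
  h_16 = 230;  h_17 = 198;  h_18 = 223;  h_19 = 212;  h_20 = 112;  h_21 = 11
  h_22 = 63;  h_23 = 238;  h_24 = 197;  h_25 = 236;  h_26 = 147;  h_27 = 235
  h_28 = 181;  h_29 = 103;  h_30 = 168;  h_31 = 168;  h_32 = 88;  h_33 = 101
  h_34 = 66;  h_35 = 8;  h_36 = 67;  h_37 = 243;  h_38 = 216;  h_39 = 137
  h_40 = 16;  h_41 = 45;  h_42 = 137;  h_43 = 177;  h_44 = 121;  h_45 = 156
  h_46 = 198;  h_47 = 102;  h_48 = 123;  h_49 = 100;  h_50 = 128;  h_51 = 143
  h_52 = 11;  h_53 = 22;  h_54 = 81;  h_55 = 4;  h_56 = 207;  h_57 = 175
  h_58 = 185;  h_59 = 203;  h_60 = 208;  h_61 = 144;  h_62 = 48;  h_63 = 153
  h_64 = 186;  h_65 = 232;  h_66 = 151;  h_67 = 127;  h_68 = 232;  h_69 = 197
  h_70 = 216;  h_71 = 161;  h_72 = 133;  h_73 = 37;  h_74 = 53;  h_75 = 100
  h_76 = 70;  h_77 = 230;  h_78 = 71;  h_79 = 116;  h_80 = 80;  h_81 = 131
  h_82 = 199;  h_83 = 30;  h_84 = 173;  h_85 = 28;  h_86 = 187;  h_87 = 163
  h_88 = 77;  h_89 = 95;  h_90 = 248;  h_91 = 56;  h_92 = 8;  h_93 = 221
  h_94 = 18;  h_95 = 8;  h_96 = 91;  h_97 = 59;  h_98 = 248;  h_99 = 145
  h_100 = 96;  h_101 = 229;  h_102 = 145;  h_103 = 233;  h_104 = 65;  h_105 = 236
  h_106 = 102;  h_107 = 70;  h_108 = 3;  h_109 = 4;  h_110 = 224;  h_111 = 39
  h_112 = 51;  h_113 = 134;  h_114 = 153;  h_115 = 180;  h_116 = 23;  h_117 = 7
  h_118 = 177;  h_119 = 99;  h_120 = 160;  h_121 = 32;  h_122 = 96;  h_123 = 113
  h_124 = 202;  h_125 = 104;  h_126 = 207;  h_127 = 231;  h_128 = 8;  h_129 = 173
  h_130 = 40;  h_131 = 57;  h_132 = 109;  h_133 = 61;  h_134 = 93;  h_135 = 180
  h_136 = 38;  h_137 = 134;  h_138 = 111;  h_139 = 20;  h_140 = 48;  h_141 = 187
  h_142 = 15;  h_143 = 206;  h_144 = 213;  h_145 = 76;  h_146 = 163;  h_147 = 27
  h_148 = 37;  h_149 = 23;  h_150 = 72;  h_151 = 200;  h_152 = 184;  h_153 = 149
  h_154 = 98;  h_155 = 8;  h_156 = 51;  h_157 = 67;  h_158 = 24;  h_159 = 217
  h_160 = 176;  h_161 = 221;  h_162 = 217;  h_163 = 97;  h_164 = 73;  h_165 = 60
  h_166 = 134;  h_167 = 166;  h_168 = 75;  h_169 = 164;  h_170 = 64;  h_171 = 127
  h_172 = 27;  h_173 = 118;  h_174 = 33;  h_175 = 100;  h_176 = 31;  h_177 = 31
  h_178 = 233;  h_179 = 187;  h_180 = 112;  h_181 = 176;  h_182 = 144;  h_183 = 137
  h_184 = 90;  h_185 = 232;  h_186 = 199;  h_187 = 15;  h_188 = 40;  h_189 = 213
  h_190 = 120;  h_191 = 17;  h_192 = 149;  h_193 = 149;  h_194 = 197;  h_195 = 4
  h_196 = 134;  h_197 = 166;  h_198 = 87;  h_199 = 180;  h_200 = 16;  h_201 = 179
  h_202 = 23;  h_203 = 254;  h_204 = 61;  h_205 = 124;  h_206 = 75;  h_207 = 83
  h_208 = 61;  h_209 = 143;  h_210 = 152;  h_211 = 88;  h_212 = 104;  h_213 = 141
  h_214 = 50;  h_215 = 8;  h_216 = 203;  h_217 = 11;  h_218 = 56;  h_219 = 97
  h_220 = 0;  h_221 = 21;  h_222 = 97;  h_223 = 25;  h_224 = 145;  h_225 = 140
  h_226 = 38;  h_227 = 134;  h_228 = 83;  h_229 = 68;  h_230 = 160;  h_231 = 151
  h_232 = 195;  h_233 = 230;  h_234 = 233;  h_235 = 20;  h_236 = 231;  h_237 = 247
  h_238 = 97;  h_239 = 211;  h_240 = 64;  h_241 = 64;  h_242 = 192;  h_243 = 225
  h_244 = 106;  h_245 = 104;  h_246 = 127;  h_247 = 247;  h_248 = 72;  h_249 = 61
  h_250 = 200;  h_251 = 41;  h_252 = 253;  h_253 = 45;  h_254 = 109;  h_255 = 84
  h_256 = 102;  h_257 = 70;  h_258 = 255;  h_259 = 84;  h_260 = 240;  h_261 = 107
  h_262 = 223;  h_263 = 174;  h_264 = 229;  h_265 = 172;  h_266 = 179;  h_267 = 75
  h_268 = 149;  h_269 = 199;  h_270 = 232;  h_271 = 232;  h_272 = 24;  h_273 = 197
  h_274 = 130;  h_275 = 8
h_276 = 42·8 + 132·130 + 103·197 + 59·24 = 35
h_277 = 42·35 + 132·8 + 103·130 + 59·197 = 147

147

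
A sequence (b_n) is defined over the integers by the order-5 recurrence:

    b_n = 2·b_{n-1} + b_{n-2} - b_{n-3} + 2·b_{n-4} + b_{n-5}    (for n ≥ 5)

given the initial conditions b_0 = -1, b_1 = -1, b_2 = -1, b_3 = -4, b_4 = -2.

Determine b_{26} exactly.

b_5 = 2·-2 + 1·-4 + -1·-1 + 2·-1 + 1·-1 = -10
b_6 = 2·-10 + 1·-2 + -1·-4 + 2·-1 + 1·-1 = -21
b_7 = 2·-21 + 1·-10 + -1·-2 + 2·-4 + 1·-1 = -59
b_8 = 2·-59 + 1·-21 + -1·-10 + 2·-2 + 1·-4 = -137
b_9 = 2·-137 + 1·-59 + -1·-21 + 2·-10 + 1·-2 = -334
b_10 = 2·-334 + 1·-137 + -1·-59 + 2·-21 + 1·-10 = -798
b_11 = 2·-798 + 1·-334 + -1·-137 + 2·-59 + 1·-21 = -1932
b_12 = 2·-1932 + 1·-798 + -1·-334 + 2·-137 + 1·-59 = -4661
b_13 = 2·-4661 + 1·-1932 + -1·-798 + 2·-334 + 1·-137 = -11261
b_14 = 2·-11261 + 1·-4661 + -1·-1932 + 2·-798 + 1·-334 = -27181
b_15 = 2·-27181 + 1·-11261 + -1·-4661 + 2·-1932 + 1·-798 = -65624
b_16 = 2·-65624 + 1·-27181 + -1·-11261 + 2·-4661 + 1·-1932 = -158422
b_17 = 2·-158422 + 1·-65624 + -1·-27181 + 2·-11261 + 1·-4661 = -382470
b_18 = 2·-382470 + 1·-158422 + -1·-65624 + 2·-27181 + 1·-11261 = -923361
b_19 = 2·-923361 + 1·-382470 + -1·-158422 + 2·-65624 + 1·-27181 = -2229199
b_20 = 2·-2229199 + 1·-923361 + -1·-382470 + 2·-158422 + 1·-65624 = -5381757
b_21 = 2·-5381757 + 1·-2229199 + -1·-923361 + 2·-382470 + 1·-158422 = -12992714
b_22 = 2·-12992714 + 1·-5381757 + -1·-2229199 + 2·-923361 + 1·-382470 = -31367178
b_23 = 2·-31367178 + 1·-12992714 + -1·-5381757 + 2·-2229199 + 1·-923361 = -75727072
b_24 = 2·-75727072 + 1·-31367178 + -1·-12992714 + 2·-5381757 + 1·-2229199 = -182821321
b_25 = 2·-182821321 + 1·-75727072 + -1·-31367178 + 2·-12992714 + 1·-5381757 = -441369721
b_26 = 2·-441369721 + 1·-182821321 + -1·-75727072 + 2·-31367178 + 1·-12992714 = -1065560761

-1065560761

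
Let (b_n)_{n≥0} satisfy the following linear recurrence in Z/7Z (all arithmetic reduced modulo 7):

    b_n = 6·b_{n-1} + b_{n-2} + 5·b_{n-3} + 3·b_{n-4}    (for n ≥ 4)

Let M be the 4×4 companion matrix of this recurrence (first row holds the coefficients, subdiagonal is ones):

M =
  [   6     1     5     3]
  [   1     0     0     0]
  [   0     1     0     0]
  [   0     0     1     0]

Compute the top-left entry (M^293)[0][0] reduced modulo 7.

0

(M^293)[0][0] is the top entry after applying M 293 times to the unit state (1, 0, 0, 0). Equivalently it is h_{296} for the auxiliary sequence (h_n) obeying the same recurrence with h_3 = 1 and h_i = 0 for 0 ≤ i < 3:
h_4 = 6·1 + 1·0 + 5·0 + 3·0 = 6
h_5 = 6·6 + 1·1 + 5·0 + 3·0 = 2
h_6 = 6·2 + 1·6 + 5·1 + 3·0 = 2
h_7 = 6·2 + 1·2 + 5·6 + 3·1 = 5
h_8 = 6·5 + 1·2 + 5·2 + 3·6 = 4
h_9 = 6·4 + 1·5 + 5·2 + 3·2 = 3
h_10 = 6·3 + 1·4 + 5·5 + 3·2 = 4
h_11 = 6·4 + 1·3 + 5·4 + 3·5 = 6
h_12 = 6·6 + 1·4 + 5·3 + 3·4 = 4
h_13 = 6·4 + 1·6 + 5·4 + 3·3 = 3
h_14 = 6·3 + 1·4 + 5·6 + 3·4 = 1
h_15 = 6·1 + 1·3 + 5·4 + 3·6 = 5
h_16 = 6·5 + 1·1 + 5·3 + 3·4 = 2
h_17 = 6·2 + 1·5 + 5·1 + 3·3 = 3
h_18 = 6·3 + 1·2 + 5·5 + 3·1 = 6
h_19 = 6·6 + 1·3 + 5·2 + 3·5 = 1
h_20 = 6·1 + 1·6 + 5·3 + 3·2 = 5
h_21 = 6·5 + 1·1 + 5·6 + 3·3 = 0
h_22 = 6·0 + 1·5 + 5·1 + 3·6 = 0
h_23 = 6·0 + 1·0 + 5·5 + 3·1 = 0
h_24 = 6·0 + 1·0 + 5·0 + 3·5 = 1
(h_21, h_22, h_23, h_24) = (0, 0, 0, 1) = (h_0, h_1, h_2, h_3), so the sequence has period 21.
296 ≡ 2 (mod 21), hence h_296 = h_2 = 0.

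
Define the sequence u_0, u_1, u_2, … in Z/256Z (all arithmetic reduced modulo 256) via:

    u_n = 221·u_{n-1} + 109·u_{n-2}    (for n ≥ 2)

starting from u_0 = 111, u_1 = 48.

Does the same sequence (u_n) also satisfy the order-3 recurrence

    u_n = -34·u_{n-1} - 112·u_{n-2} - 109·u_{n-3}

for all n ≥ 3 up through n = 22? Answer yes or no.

yes

Terms u_0..u_22: 111, 48, 179, 247, 114, 149, 43, 144, 159, 147, 154, 137, 215, 240, 187, 159, 226, 205, 51, 80, 199, 219, 202
n=3: candidate gives 247, actual u_3 = 247 ✓
n=4: candidate gives 114, actual u_4 = 114 ✓
n=5: candidate gives 149, actual u_5 = 149 ✓
n=6: candidate gives 43, actual u_6 = 43 ✓
n=7: candidate gives 144, actual u_7 = 144 ✓
n=8: candidate gives 159, actual u_8 = 159 ✓
n=9: candidate gives 147, actual u_9 = 147 ✓
n=10: candidate gives 154, actual u_10 = 154 ✓
n=11: candidate gives 137, actual u_11 = 137 ✓
n=12: candidate gives 215, actual u_12 = 215 ✓
n=13: candidate gives 240, actual u_13 = 240 ✓
n=14: candidate gives 187, actual u_14 = 187 ✓
n=15: candidate gives 159, actual u_15 = 159 ✓
n=16: candidate gives 226, actual u_16 = 226 ✓
n=17: candidate gives 205, actual u_17 = 205 ✓
n=18: candidate gives 51, actual u_18 = 51 ✓
n=19: candidate gives 80, actual u_19 = 80 ✓
n=20: candidate gives 199, actual u_20 = 199 ✓
n=21: candidate gives 219, actual u_21 = 219 ✓
n=22: candidate gives 202, actual u_22 = 202 ✓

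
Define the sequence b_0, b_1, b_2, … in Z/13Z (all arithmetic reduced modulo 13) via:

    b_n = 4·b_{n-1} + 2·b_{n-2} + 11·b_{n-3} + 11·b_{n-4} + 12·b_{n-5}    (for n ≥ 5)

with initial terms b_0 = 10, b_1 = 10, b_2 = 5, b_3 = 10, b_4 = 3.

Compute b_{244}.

b_5 = 4·3 + 2·10 + 11·5 + 11·10 + 12·10 = 5
b_6 = 4·5 + 2·3 + 11·10 + 11·5 + 12·10 = 12
b_7 = 4·12 + 2·5 + 11·3 + 11·10 + 12·5 = 1
b_8 = 4·1 + 2·12 + 11·5 + 11·3 + 12·10 = 2
b_9 = 4·2 + 2·1 + 11·12 + 11·5 + 12·3 = 12
b_10 = 4·12 + 2·2 + 11·1 + 11·12 + 12·5 = 8
Continuing the recurrence:
  b_11 = 12;  b_12 = 9;  b_13 = 5;  b_14 = 12;  b_15 = 8;  b_16 = 3
  b_17 = 11;  b_18 = 5;  b_19 = 8;  b_20 = 6;  b_21 = 5;  b_22 = 8
  b_23 = 9;  b_24 = 9;  b_25 = 9;  b_26 = 2;  b_27 = 8;  b_28 = 4
  b_29 = 1;  b_30 = 9;  b_31 = 12;  b_32 = 9;  b_33 = 10;  b_34 = 2
  b_35 = 3;  b_36 = 5;  b_37 = 6;  b_38 = 1;  b_39 = 11;  b_40 = 8
  b_41 = 9;  b_42 = 9;  b_43 = 2;  b_44 = 7;  b_45 = 1;  b_46 = 0
  b_47 = 1;  b_48 = 12;  b_49 = 2;  b_50 = 3;  b_51 = 3;  b_52 = 2
  b_53 = 5;  b_54 = 10;  b_55 = 11;  b_56 = 8;  b_57 = 9;  b_58 = 5
  b_59 = 3;  b_60 = 3;  b_61 = 8;  b_62 = 0;  b_63 = 12;  b_64 = 10
  b_65 = 6;  b_66 = 12;  b_67 = 3;  b_68 = 5;  b_69 = 6;  b_70 = 11
  b_71 = 2;  b_72 = 5;  b_73 = 11;  b_74 = 9;  b_75 = 7;  b_76 = 12
  b_77 = 4;  b_78 = 10;  b_79 = 1;  b_80 = 11;  b_81 = 6;  b_82 = 7
  b_83 = 6;  b_84 = 3;  b_85 = 0;  b_86 = 0;  b_87 = 1;  b_88 = 5
  b_89 = 6;  b_90 = 6;  b_91 = 11;  b_92 = 7;  b_93 = 8;  b_94 = 6
  b_95 = 11;  b_96 = 2;  b_97 = 8;  b_98 = 7;  b_99 = 12;  b_100 = 5
  b_101 = 12;  b_102 = 12;  b_103 = 5;  b_104 = 11;  b_105 = 1;  b_106 = 6
  b_107 = 8;  b_108 = 2;  b_109 = 12;  b_110 = 10;  b_111 = 12;  b_112 = 6
  b_113 = 2;  b_114 = 3;  b_115 = 9;  b_116 = 1;  b_117 = 6;  b_118 = 0
  b_119 = 2;  b_120 = 11;  b_121 = 9;  b_122 = 9;  b_123 = 2;  b_124 = 10
  b_125 = 10;  b_126 = 3;  b_127 = 12;  b_128 = 12;  b_129 = 10;  b_130 = 11
  b_131 = 0;  b_132 = 5;  b_133 = 5;  b_134 = 11;  b_135 = 7;  b_136 = 4
  b_137 = 6;  b_138 = 4;  b_139 = 8;  b_140 = 0;  b_141 = 5;  b_142 = 3
  b_143 = 2;  b_144 = 9;  b_145 = 11;  b_146 = 8;  b_147 = 3;  b_148 = 12
  b_149 = 7;  b_150 = 6;  b_151 = 0;  b_152 = 10;  b_153 = 2;  b_154 = 9
  b_155 = 1;  b_156 = 11;  b_157 = 1;  b_158 = 4;  b_159 = 11;  b_160 = 1
  b_161 = 5;  b_162 = 4;  b_163 = 11;  b_164 = 3;  b_165 = 2;  b_166 = 5
  b_167 = 5;  b_168 = 9;  b_169 = 3;  b_170 = 8;  b_171 = 5;  b_172 = 7
  b_173 = 7;  b_174 = 0;  b_175 = 8;  b_176 = 12;  b_177 = 4;  b_178 = 4
  b_179 = 10;  b_180 = 8;  b_181 = 11;  b_182 = 2;  b_183 = 3;  b_184 = 7
  b_185 = 0;  b_186 = 6;  b_187 = 2;  b_188 = 3;  b_189 = 10;  b_190 = 4
  b_191 = 7;  b_192 = 8;  b_193 = 2;  b_194 = 5;  b_195 = 3;  b_196 = 8
  b_197 = 3;  b_198 = 10;  b_199 = 6;  b_200 = 6;  b_201 = 2;  b_202 = 11
  b_203 = 1;  b_204 = 4;  b_205 = 12;  b_206 = 4;  b_207 = 6;  b_208 = 12
  b_209 = 11;  b_210 = 10;  b_211 = 9;  b_212 = 4;  b_213 = 6;  b_214 = 9
  b_215 = 12;  b_216 = 11;  b_217 = 8;  b_218 = 6;  b_219 = 11;  b_220 = 6
  b_221 = 7;  b_222 = 11;  b_223 = 5;  b_224 = 5;  b_225 = 1;  b_226 = 1
  b_227 = 1;  b_228 = 2;  b_229 = 1;  b_230 = 3;  b_231 = 7;  b_232 = 1
  b_233 = 8;  b_234 = 0;  b_235 = 10;  b_236 = 2;  b_237 = 11;  b_238 = 7
  b_239 = 0;  b_240 = 4;  b_241 = 4;  b_242 = 12
b_243 = 4·12 + 2·4 + 11·4 + 11·0 + 12·7 = 2
b_244 = 4·2 + 2·12 + 11·4 + 11·4 + 12·0 = 3

3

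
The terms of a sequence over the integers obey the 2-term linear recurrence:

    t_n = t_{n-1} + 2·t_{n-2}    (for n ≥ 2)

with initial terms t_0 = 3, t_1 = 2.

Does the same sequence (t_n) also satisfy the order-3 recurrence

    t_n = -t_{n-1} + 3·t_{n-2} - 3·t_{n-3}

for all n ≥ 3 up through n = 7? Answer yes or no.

Terms t_0..t_7: 3, 2, 8, 12, 28, 52, 108, 212
n=3: candidate gives -11, actual t_3 = 12 ✗

no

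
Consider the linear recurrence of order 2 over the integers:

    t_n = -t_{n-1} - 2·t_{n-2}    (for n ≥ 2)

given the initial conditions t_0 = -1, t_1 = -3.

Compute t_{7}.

t_2 = -1·-3 + -2·-1 = 5
t_3 = -1·5 + -2·-3 = 1
t_4 = -1·1 + -2·5 = -11
t_5 = -1·-11 + -2·1 = 9
t_6 = -1·9 + -2·-11 = 13
t_7 = -1·13 + -2·9 = -31

-31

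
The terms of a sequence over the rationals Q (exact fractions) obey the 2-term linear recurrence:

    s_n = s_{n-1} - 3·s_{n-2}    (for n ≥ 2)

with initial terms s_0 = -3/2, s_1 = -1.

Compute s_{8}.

s_2 = 1·-1 + -3·-3/2 = 7/2
s_3 = 1·7/2 + -3·-1 = 13/2
s_4 = 1·13/2 + -3·7/2 = -4
s_5 = 1·-4 + -3·13/2 = -47/2
s_6 = 1·-47/2 + -3·-4 = -23/2
s_7 = 1·-23/2 + -3·-47/2 = 59
s_8 = 1·59 + -3·-23/2 = 187/2

187/2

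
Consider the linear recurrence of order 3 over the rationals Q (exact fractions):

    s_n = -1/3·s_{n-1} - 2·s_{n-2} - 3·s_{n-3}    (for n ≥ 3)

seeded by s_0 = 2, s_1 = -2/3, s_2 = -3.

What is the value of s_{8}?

s_3 = -1/3·-3 + -2·-2/3 + -3·2 = -11/3
s_4 = -1/3·-11/3 + -2·-3 + -3·-2/3 = 83/9
s_5 = -1/3·83/9 + -2·-11/3 + -3·-3 = 358/27
s_6 = -1/3·358/27 + -2·83/9 + -3·-11/3 = -961/81
s_7 = -1/3·-961/81 + -2·358/27 + -3·83/9 = -12206/243
s_8 = -1/3·-12206/243 + -2·-961/81 + -3·358/27 = 506/729

506/729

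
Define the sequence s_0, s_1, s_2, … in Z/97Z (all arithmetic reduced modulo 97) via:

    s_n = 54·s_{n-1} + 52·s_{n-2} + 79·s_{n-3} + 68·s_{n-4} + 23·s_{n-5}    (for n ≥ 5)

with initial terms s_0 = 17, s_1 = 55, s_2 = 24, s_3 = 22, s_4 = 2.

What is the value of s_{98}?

s_5 = 54·2 + 52·22 + 79·24 + 68·55 + 23·17 = 4
s_6 = 54·4 + 52·2 + 79·22 + 68·24 + 23·55 = 8
s_7 = 54·8 + 52·4 + 79·2 + 68·22 + 23·24 = 33
s_8 = 54·33 + 52·8 + 79·4 + 68·2 + 23·22 = 52
s_9 = 54·52 + 52·33 + 79·8 + 68·4 + 23·2 = 42
s_10 = 54·42 + 52·52 + 79·33 + 68·8 + 23·4 = 67
Continuing the recurrence:
  s_11 = 19;  s_12 = 95;  s_13 = 40;  s_14 = 58;  s_15 = 30;  s_16 = 46
  s_17 = 48;  s_18 = 93;  s_19 = 73;  s_20 = 92;  s_21 = 63;  s_22 = 41
  s_23 = 73;  s_24 = 71;  s_25 = 3;  s_26 = 84;  s_27 = 9;  s_28 = 55
  s_29 = 77;  s_30 = 27;  s_31 = 32;  s_32 = 67;  s_33 = 45;  s_34 = 21
  s_35 = 21;  s_36 = 15;  s_37 = 14;  s_38 = 32;  s_39 = 23;  s_40 = 83
  s_41 = 94;  s_42 = 30;  s_43 = 39;  s_44 = 96;  s_45 = 35;  s_46 = 3
  s_47 = 7;  s_48 = 54;  s_49 = 54;  s_50 = 11;  s_51 = 65;  s_52 = 56
  s_53 = 62;  s_54 = 96;  s_55 = 45;  s_56 = 66;  s_57 = 77;  s_58 = 87
  s_59 = 75;  s_60 = 4;  s_61 = 89;  s_62 = 2;  s_63 = 28;  s_64 = 71
  s_65 = 49;  s_66 = 63;  s_67 = 26;  s_68 = 55;  s_69 = 5;  s_70 = 22
  s_71 = 86;  s_72 = 45;  s_73 = 60;  s_74 = 17;  s_75 = 76;  s_76 = 22
  s_77 = 55;  s_78 = 44;  s_79 = 20;  s_80 = 93;  s_81 = 10;  s_82 = 58
  s_83 = 82;  s_84 = 80;  s_85 = 77;  s_86 = 55;  s_87 = 28;  s_88 = 30
  s_89 = 44;  s_90 = 19;  s_91 = 26;  s_92 = 16;  s_93 = 27;  s_94 = 52
  s_95 = 18;  s_96 = 26
s_97 = 54·26 + 52·18 + 79·52 + 68·27 + 23·16 = 19
s_98 = 54·19 + 52·26 + 79·18 + 68·52 + 23·27 = 3

3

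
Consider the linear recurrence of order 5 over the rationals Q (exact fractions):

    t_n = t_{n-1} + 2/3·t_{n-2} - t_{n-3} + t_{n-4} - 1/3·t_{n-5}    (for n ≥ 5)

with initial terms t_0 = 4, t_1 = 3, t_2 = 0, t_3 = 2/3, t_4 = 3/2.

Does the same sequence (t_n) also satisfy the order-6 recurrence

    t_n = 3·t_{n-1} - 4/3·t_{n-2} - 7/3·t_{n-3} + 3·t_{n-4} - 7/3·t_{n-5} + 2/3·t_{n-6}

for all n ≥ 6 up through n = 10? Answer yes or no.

yes

Terms t_0..t_10: 4, 3, 0, 2/3, 3/2, 65/18, 53/18, 122/27, 112/27, 1187/162, 395/54
n=6: candidate gives 53/18, actual t_6 = 53/18 ✓
n=7: candidate gives 122/27, actual t_7 = 122/27 ✓
n=8: candidate gives 112/27, actual t_8 = 112/27 ✓
n=9: candidate gives 1187/162, actual t_9 = 1187/162 ✓
n=10: candidate gives 395/54, actual t_10 = 395/54 ✓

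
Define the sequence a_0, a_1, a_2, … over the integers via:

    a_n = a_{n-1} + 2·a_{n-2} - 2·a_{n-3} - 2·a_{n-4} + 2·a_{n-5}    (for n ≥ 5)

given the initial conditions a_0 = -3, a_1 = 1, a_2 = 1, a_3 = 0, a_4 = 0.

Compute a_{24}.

a_5 = 1·0 + 2·0 + -2·1 + -2·1 + 2·-3 = -10
a_6 = 1·-10 + 2·0 + -2·0 + -2·1 + 2·1 = -10
a_7 = 1·-10 + 2·-10 + -2·0 + -2·0 + 2·1 = -28
a_8 = 1·-28 + 2·-10 + -2·-10 + -2·0 + 2·0 = -28
a_9 = 1·-28 + 2·-28 + -2·-10 + -2·-10 + 2·0 = -44
a_10 = 1·-44 + 2·-28 + -2·-28 + -2·-10 + 2·-10 = -44
a_11 = 1·-44 + 2·-44 + -2·-28 + -2·-28 + 2·-10 = -40
a_12 = 1·-40 + 2·-44 + -2·-44 + -2·-28 + 2·-28 = -40
a_13 = 1·-40 + 2·-40 + -2·-44 + -2·-44 + 2·-28 = 0
a_14 = 1·0 + 2·-40 + -2·-40 + -2·-44 + 2·-44 = 0
a_15 = 1·0 + 2·0 + -2·-40 + -2·-40 + 2·-44 = 72
a_16 = 1·72 + 2·0 + -2·0 + -2·-40 + 2·-40 = 72
a_17 = 1·72 + 2·72 + -2·0 + -2·0 + 2·-40 = 136
a_18 = 1·136 + 2·72 + -2·72 + -2·0 + 2·0 = 136
a_19 = 1·136 + 2·136 + -2·72 + -2·72 + 2·0 = 120
a_20 = 1·120 + 2·136 + -2·136 + -2·72 + 2·72 = 120
a_21 = 1·120 + 2·120 + -2·136 + -2·136 + 2·72 = -40
a_22 = 1·-40 + 2·120 + -2·120 + -2·136 + 2·136 = -40
a_23 = 1·-40 + 2·-40 + -2·120 + -2·120 + 2·136 = -328
a_24 = 1·-328 + 2·-40 + -2·-40 + -2·120 + 2·120 = -328

-328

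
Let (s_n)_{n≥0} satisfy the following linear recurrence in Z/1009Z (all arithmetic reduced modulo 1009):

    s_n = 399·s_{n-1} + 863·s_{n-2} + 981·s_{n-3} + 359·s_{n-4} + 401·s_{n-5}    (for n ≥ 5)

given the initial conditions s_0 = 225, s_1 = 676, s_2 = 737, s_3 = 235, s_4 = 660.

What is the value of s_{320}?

135

s_5 = 399·660 + 863·235 + 981·737 + 359·676 + 401·225 = 479
s_6 = 399·479 + 863·660 + 981·235 + 359·737 + 401·676 = 278
s_7 = 399·278 + 863·479 + 981·660 + 359·235 + 401·737 = 828
s_8 = 399·828 + 863·278 + 981·479 + 359·660 + 401·235 = 129
s_9 = 399·129 + 863·828 + 981·278 + 359·479 + 401·660 = 216
s_10 = 399·216 + 863·129 + 981·828 + 359·278 + 401·479 = 50
Continuing the recurrence:
  s_11 = 22;  s_12 = 439;  s_13 = 149;  s_14 = 425;  s_15 = 19;  s_16 = 828
  s_17 = 368;  s_18 = 621;  s_19 = 8;  s_20 = 248;  s_21 = 685;  s_22 = 981
  s_23 = 579;  s_24 = 424;  s_25 = 955;  s_26 = 504;  s_27 = 231;  s_28 = 892
  s_29 = 622;  s_30 = 348;  s_31 = 352;  s_32 = 763;  s_33 = 947;  s_34 = 328
  s_35 = 47;  s_36 = 214;  s_37 = 904;  s_38 = 273;  s_39 = 290;  s_40 = 917
  s_41 = 778;  s_42 = 324;  s_43 = 786;  s_44 = 872;  s_45 = 352;  s_46 = 687
  s_47 = 967;  s_48 = 854;  s_49 = 518;  s_50 = 765;  s_51 = 955;  s_52 = 744
  s_53 = 500;  s_54 = 620;  s_55 = 1003;  s_56 = 295;  s_57 = 908;  s_58 = 855
  s_59 = 805;  s_60 = 1001;  s_61 = 941;  s_62 = 1005;  s_63 = 700;  s_64 = 357
  s_65 = 627;  s_66 = 415;  s_67 = 953;  s_68 = 628;  s_69 = 897;  s_70 = 237
  s_71 = 509;  s_72 = 282;  s_73 = 19;  s_74 = 400;  s_75 = 900;  s_76 = 115
  s_77 = 990;  s_78 = 748;  s_79 = 540;  s_80 = 433;  s_81 = 278;  s_82 = 887
  s_83 = 926;  s_84 = 793;  s_85 = 985;  s_86 = 145;  s_87 = 796;  s_88 = 623
  s_89 = 781;  s_90 = 662;  s_91 = 329;  s_92 = 654;  s_93 = 116;  s_94 = 35
  s_95 = 59;  s_96 = 496;  s_97 = 825;  s_98 = 389;  s_99 = 594;  s_100 = 640
  s_101 = 1001;  s_102 = 26;  s_103 = 626;  s_104 = 793;  s_105 = 794;  s_106 = 943
  s_107 = 68;  s_108 = 344;  s_109 = 690;  s_110 = 265;  s_111 = 372;  s_112 = 31
  s_113 = 294;  s_114 = 968;  s_115 = 60;  s_116 = 375;  s_117 = 677;  s_118 = 42
  s_119 = 298;  s_120 = 249;  s_121 = 89;  s_122 = 902;  s_123 = 625;  s_124 = 191
  s_125 = 693;  s_126 = 363;  s_127 = 826;  s_128 = 227;  s_129 = 653;  s_130 = 24
  s_131 = 865;  s_132 = 505;  s_133 = 423;  s_134 = 254;  s_135 = 529;  s_136 = 147
  s_137 = 744;  s_138 = 747;  s_139 = 830;  s_140 = 20;  s_141 = 217;  s_142 = 351
  s_143 = 33;  s_144 = 218;  s_145 = 855;  s_146 = 775;  s_147 = 946;  s_148 = 907
  s_149 = 121;  s_150 = 904;  s_151 = 392;  s_152 = 524;  s_153 = 926;  s_154 = 210
  s_155 = 257;  s_156 = 780;  s_157 = 149;  s_158 = 662;  s_159 = 480;  s_160 = 552
  s_161 = 466;  s_162 = 844;  s_163 = 890;  s_164 = 50;  s_165 = 756;  s_166 = 518
  s_167 = 146;  s_168 = 301;  s_169 = 385;  s_170 = 398;  s_171 = 137;  s_172 = 21
  s_173 = 43;  s_174 = 786;  s_175 = 939;  s_176 = 315;  s_177 = 531;  s_178 = 89
  s_179 = 88;  s_180 = 446;  s_181 = 283;  s_182 = 636;  s_183 = 863;  s_184 = 44
  s_185 = 825;  s_186 = 688;  s_187 = 284;  s_188 = 495;  s_189 = 582;  s_190 = 306
  s_191 = 533;  s_192 = 333;  s_193 = 873;  s_194 = 423;  s_195 = 970;  s_196 = 456
  s_197 = 181;  s_198 = 129;  s_199 = 405;  s_200 = 211;  s_201 = 888;  s_202 = 215
  s_203 = 39;  s_204 = 706;  s_205 = 380;  s_206 = 441;  s_207 = 136;  s_208 = 117
  s_209 = 135;  s_210 = 614;  s_211 = 678;  s_212 = 198;  s_213 = 691;  s_214 = 905
  s_215 = 648;  s_216 = 20;  s_217 = 582;  s_218 = 895;  s_219 = 379;  s_220 = 871
  s_221 = 782;  s_222 = 429;  s_223 = 869;  s_224 = 389;  s_225 = 574;  s_226 = 3
  s_227 = 18;  s_228 = 526;  s_229 = 141;  s_230 = 338;  s_231 = 259;  s_232 = 910
  s_233 = 209;  s_234 = 82;  s_235 = 416;  s_236 = 552;  s_237 = 838;  s_238 = 201
  s_239 = 514;  s_240 = 652;  s_241 = 415;  s_242 = 58;  s_243 = 560;  s_244 = 801
  s_245 = 892;  s_246 = 865;  s_247 = 56;  s_248 = 786;  s_249 = 421;  s_250 = 465
  s_251 = 854;  s_252 = 658;  s_253 = 898;  s_254 = 966;  s_255 = 455;  s_256 = 749
  s_257 = 557;  s_258 = 850;  s_259 = 547;  s_260 = 178;  s_261 = 505;  s_262 = 560
  s_263 = 874;  s_264 = 296;  s_265 = 468;  s_266 = 936;  s_267 = 731;  s_268 = 310
  s_269 = 998;  s_270 = 534;  s_271 = 233;  s_272 = 997;  s_273 = 9;  s_274 = 458
  s_275 = 270;  s_276 = 583;  s_277 = 199;  s_278 = 377;  s_279 = 195;  s_280 = 779
  s_281 = 880;  s_282 = 81;  s_283 = 291;  s_284 = 602;  s_285 = 399;  s_286 = 151
  s_287 = 0;  s_288 = 927;  s_289 = 601;  s_290 = 830;  s_291 = 544;  s_292 = 169
  s_293 = 330;  s_294 = 110;  s_295 = 478;  s_296 = 277;  s_297 = 905;  s_298 = 823
  s_299 = 603;  s_300 = 782;  s_301 = 229;  s_302 = 160;  s_303 = 60;  s_304 = 101
  s_305 = 81;  s_306 = 695;  s_307 = 246;  s_308 = 249;  s_309 = 547;  s_310 = 929
  s_311 = 41;  s_312 = 978;  s_313 = 614;  s_314 = 76;  s_315 = 871;  s_316 = 664
  s_317 = 577;  s_318 = 987
s_319 = 399·987 + 863·577 + 981·664 + 359·871 + 401·76 = 492
s_320 = 399·492 + 863·987 + 981·577 + 359·664 + 401·871 = 135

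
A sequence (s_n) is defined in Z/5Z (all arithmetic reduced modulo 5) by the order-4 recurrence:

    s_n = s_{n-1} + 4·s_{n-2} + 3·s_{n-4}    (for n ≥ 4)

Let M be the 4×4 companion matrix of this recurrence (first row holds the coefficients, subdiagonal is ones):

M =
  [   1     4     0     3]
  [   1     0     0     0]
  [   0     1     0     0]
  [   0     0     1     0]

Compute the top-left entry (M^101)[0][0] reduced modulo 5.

1

(M^101)[0][0] is the top entry after applying M 101 times to the unit state (1, 0, 0, 0). Equivalently it is h_{104} for the auxiliary sequence (h_n) obeying the same recurrence with h_3 = 1 and h_i = 0 for 0 ≤ i < 3:
h_4 = 1·1 + 4·0 + 0·0 + 3·0 = 1
h_5 = 1·1 + 4·1 + 0·0 + 3·0 = 0
h_6 = 1·0 + 4·1 + 0·1 + 3·0 = 4
h_7 = 1·4 + 4·0 + 0·1 + 3·1 = 2
h_8 = 1·2 + 4·4 + 0·0 + 3·1 = 1
h_9 = 1·1 + 4·2 + 0·4 + 3·0 = 4
h_10 = 1·4 + 4·1 + 0·2 + 3·4 = 0
h_11 = 1·0 + 4·4 + 0·1 + 3·2 = 2
h_12 = 1·2 + 4·0 + 0·4 + 3·1 = 0
h_13 = 1·0 + 4·2 + 0·0 + 3·4 = 0
h_14 = 1·0 + 4·0 + 0·2 + 3·0 = 0
h_15 = 1·0 + 4·0 + 0·0 + 3·2 = 1
(h_12, h_13, h_14, h_15) = (0, 0, 0, 1) = (h_0, h_1, h_2, h_3), so the sequence has period 12.
104 ≡ 8 (mod 12), hence h_104 = h_8 = 1.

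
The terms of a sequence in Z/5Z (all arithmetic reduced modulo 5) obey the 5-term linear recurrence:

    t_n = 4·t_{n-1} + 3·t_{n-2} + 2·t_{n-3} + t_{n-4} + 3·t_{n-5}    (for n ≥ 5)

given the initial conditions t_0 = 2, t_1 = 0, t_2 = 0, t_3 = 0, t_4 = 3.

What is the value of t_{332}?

3

t_5 = 4·3 + 3·0 + 2·0 + 1·0 + 3·2 = 3
t_6 = 4·3 + 3·3 + 2·0 + 1·0 + 3·0 = 1
t_7 = 4·1 + 3·3 + 2·3 + 1·0 + 3·0 = 4
t_8 = 4·4 + 3·1 + 2·3 + 1·3 + 3·0 = 3
t_9 = 4·3 + 3·4 + 2·1 + 1·3 + 3·3 = 3
t_10 = 4·3 + 3·3 + 2·4 + 1·1 + 3·3 = 4
Continuing the recurrence:
  t_11 = 3;  t_12 = 0;  t_13 = 4;  t_14 = 0;  t_15 = 2;  t_16 = 0
  t_17 = 0;  t_18 = 1;  t_19 = 1;  t_20 = 3;  t_21 = 2;  t_22 = 0
  t_23 = 1;  t_24 = 4;  t_25 = 0;  t_26 = 0;  t_27 = 4;  t_28 = 3
  t_29 = 1;  t_30 = 1;  t_31 = 2;  t_32 = 3;  t_33 = 0;  t_34 = 2
  t_35 = 4;  t_36 = 1;  t_37 = 4;  t_38 = 4;  t_39 = 0;  t_40 = 3
  t_41 = 2;  t_42 = 3;  t_43 = 1;  t_44 = 0;  t_45 = 0;  t_46 = 1
  t_47 = 4;  t_48 = 2;  t_49 = 2;  t_50 = 3;  t_51 = 4;  t_52 = 3
  t_53 = 3;  t_54 = 3;  t_55 = 0;  t_56 = 0;  t_57 = 3;  t_58 = 4
  t_59 = 4;  t_60 = 4;  t_61 = 4;  t_62 = 4;  t_63 = 2;  t_64 = 4
  t_65 = 1;  t_66 = 1;  t_67 = 4;  t_68 = 1;  t_69 = 1;  t_70 = 4
  t_71 = 3;  t_72 = 4;  t_73 = 2;  t_74 = 3;  t_75 = 1;  t_76 = 0
  t_77 = 3;  t_78 = 3;  t_79 = 1;  t_80 = 2;  t_81 = 0;  t_82 = 0
  t_83 = 4;  t_84 = 1;  t_85 = 2;  t_86 = 4;  t_87 = 3;  t_88 = 1
  t_89 = 1;  t_90 = 3;  t_91 = 2;  t_92 = 4;  t_93 = 2;  t_94 = 0
  t_95 = 0;  t_96 = 4;  t_97 = 0;  t_98 = 3;  t_99 = 0;  t_100 = 3
  t_101 = 0;  t_102 = 2;  t_103 = 3;  t_104 = 1;  t_105 = 1;  t_106 = 0
  t_107 = 4;  t_108 = 3;  t_109 = 3;  t_110 = 2;  t_111 = 2;  t_112 = 0
  t_113 = 2;  t_114 = 3;  t_115 = 1;  t_116 = 3;  t_117 = 3;  t_118 = 2
  t_119 = 3;  t_120 = 0;  t_121 = 0;  t_122 = 2;  t_123 = 2;  t_124 = 3
  t_125 = 2;  t_126 = 3;  t_127 = 2;  t_128 = 0;  t_129 = 3;  t_130 = 0
  t_131 = 0;  t_132 = 2;  t_133 = 1;  t_134 = 4;  t_135 = 3;  t_136 = 3
  t_137 = 1;  t_138 = 1;  t_139 = 3;  t_140 = 4;  t_141 = 2;  t_142 = 0
  t_143 = 0;  t_144 = 2;  t_145 = 2;  t_146 = 0;  t_147 = 0;  t_148 = 1
  t_149 = 2;  t_150 = 2;  t_151 = 1;  t_152 = 0;  t_153 = 2;  t_154 = 3
  t_155 = 0;  t_156 = 1;  t_157 = 2;  t_158 = 0;  t_159 = 2;  t_160 = 3
  t_161 = 3;  t_162 = 1;  t_163 = 1;  t_164 = 2;  t_165 = 0;  t_166 = 3
  t_167 = 0;  t_168 = 4;  t_169 = 3;  t_170 = 2;  t_171 = 4;  t_172 = 2
  t_173 = 4;  t_174 = 1;  t_175 = 0;  t_176 = 0;  t_177 = 2;  t_178 = 1
  t_179 = 3;  t_180 = 4;  t_181 = 4;  t_182 = 1;  t_183 = 0;  t_184 = 4
  t_185 = 4;  t_186 = 1;  t_187 = 2;  t_188 = 3;  t_189 = 1;  t_190 = 0
  t_191 = 4;  t_192 = 2;  t_193 = 0;  t_194 = 2;  t_195 = 1;  t_196 = 4
  t_197 = 4;  t_198 = 2;  t_199 = 0;  t_200 = 1;  t_201 = 4;  t_202 = 3
  t_203 = 2;  t_204 = 1;  t_205 = 3;  t_206 = 4;  t_207 = 3;  t_208 = 2
  t_209 = 1;  t_210 = 4;  t_211 = 3;  t_212 = 2;  t_213 = 2;  t_214 = 2
  t_215 = 3;  t_216 = 3;  t_217 = 3;  t_218 = 0;  t_219 = 4;  t_220 = 4
  t_221 = 0;  t_222 = 4;  t_223 = 3;  t_224 = 0;  t_225 = 4;  t_226 = 1
  t_227 = 1;  t_228 = 4;  t_229 = 0;  t_230 = 2;  t_231 = 0;  t_232 = 3
  t_233 = 3;  t_234 = 3;  t_235 = 3;  t_236 = 0;  t_237 = 2;  t_238 = 1
  t_239 = 2;  t_240 = 4;  t_241 = 1;  t_242 = 2;  t_243 = 4;  t_244 = 4
  t_245 = 0;  t_246 = 0;  t_247 = 3;  t_248 = 3;  t_249 = 3;  t_250 = 2
  t_251 = 1;  t_252 = 3;  t_253 = 1;  t_254 = 1;  t_255 = 0;  t_256 = 1
  t_257 = 1;  t_258 = 1;  t_259 = 2;  t_260 = 4;  t_261 = 3;  t_262 = 2
  t_263 = 0;  t_264 = 2;  t_265 = 2;  t_266 = 0;  t_267 = 1;  t_268 = 0
  t_269 = 1;  t_270 = 2;  t_271 = 2;  t_272 = 4;  t_273 = 2;  t_274 = 4
  t_275 = 3;  t_276 = 3;  t_277 = 3;  t_278 = 2;  t_279 = 3;  t_280 = 1
  t_281 = 4;  t_282 = 1;  t_283 = 2;  t_284 = 4;  t_285 = 1;  t_286 = 3
  t_287 = 3;  t_288 = 3;  t_289 = 0;  t_290 = 1;  t_291 = 2;  t_292 = 3
  t_293 = 4;  t_294 = 0;  t_295 = 3;  t_296 = 4;  t_297 = 3;  t_298 = 2
  t_299 = 3;  t_300 = 2;  t_301 = 1;  t_302 = 2;  t_303 = 4;  t_304 = 0
  t_305 = 3;  t_306 = 0;  t_307 = 4;  t_308 = 4;  t_309 = 1;  t_310 = 3
  t_311 = 2;  t_312 = 0;  t_313 = 0;  t_314 = 0;  t_315 = 1;  t_316 = 0
  t_317 = 3;  t_318 = 4;  t_319 = 1;  t_320 = 0;  t_321 = 4;  t_322 = 1
  t_323 = 4;  t_324 = 0;  t_325 = 3;  t_326 = 3;  t_327 = 3;  t_328 = 4
  t_329 = 4;  t_330 = 1
t_331 = 4·1 + 3·4 + 2·4 + 1·3 + 3·3 = 1
t_332 = 4·1 + 3·1 + 2·4 + 1·4 + 3·3 = 3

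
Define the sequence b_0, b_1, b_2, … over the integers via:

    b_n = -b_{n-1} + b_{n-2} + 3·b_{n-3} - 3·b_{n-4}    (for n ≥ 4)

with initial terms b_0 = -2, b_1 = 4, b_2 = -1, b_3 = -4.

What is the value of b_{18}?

-48958

b_4 = -1·-4 + 1·-1 + 3·4 + -3·-2 = 21
b_5 = -1·21 + 1·-4 + 3·-1 + -3·4 = -40
b_6 = -1·-40 + 1·21 + 3·-4 + -3·-1 = 52
b_7 = -1·52 + 1·-40 + 3·21 + -3·-4 = -17
b_8 = -1·-17 + 1·52 + 3·-40 + -3·21 = -114
b_9 = -1·-114 + 1·-17 + 3·52 + -3·-40 = 373
b_10 = -1·373 + 1·-114 + 3·-17 + -3·52 = -694
b_11 = -1·-694 + 1·373 + 3·-114 + -3·-17 = 776
b_12 = -1·776 + 1·-694 + 3·373 + -3·-114 = -9
b_13 = -1·-9 + 1·776 + 3·-694 + -3·373 = -2416
b_14 = -1·-2416 + 1·-9 + 3·776 + -3·-694 = 6817
b_15 = -1·6817 + 1·-2416 + 3·-9 + -3·776 = -11588
b_16 = -1·-11588 + 1·6817 + 3·-2416 + -3·-9 = 11184
b_17 = -1·11184 + 1·-11588 + 3·6817 + -3·-2416 = 4927
b_18 = -1·4927 + 1·11184 + 3·-11588 + -3·6817 = -48958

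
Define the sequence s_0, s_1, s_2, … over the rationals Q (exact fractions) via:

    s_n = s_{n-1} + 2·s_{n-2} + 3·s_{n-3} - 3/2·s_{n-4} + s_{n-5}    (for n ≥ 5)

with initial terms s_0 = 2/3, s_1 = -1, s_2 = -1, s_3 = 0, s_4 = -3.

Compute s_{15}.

s_5 = 1·-3 + 2·0 + 3·-1 + -3/2·-1 + 1·2/3 = -23/6
s_6 = 1·-23/6 + 2·-3 + 3·0 + -3/2·-1 + 1·-1 = -28/3
s_7 = 1·-28/3 + 2·-23/6 + 3·-3 + -3/2·0 + 1·-1 = -27
s_8 = 1·-27 + 2·-28/3 + 3·-23/6 + -3/2·-3 + 1·0 = -158/3
s_9 = 1·-158/3 + 2·-27 + 3·-28/3 + -3/2·-23/6 + 1·-3 = -1583/12
s_10 = 1·-1583/12 + 2·-158/3 + 3·-27 + -3/2·-28/3 + 1·-23/6 = -3697/12
s_11 = 1·-3697/12 + 2·-1583/12 + 3·-158/3 + -3/2·-27 + 1·-28/3 = -2795/4
s_12 = 1·-2795/4 + 2·-3697/12 + 3·-1583/12 + -3/2·-158/3 + 1·-27 = -4976/3
s_13 = 1·-4976/3 + 2·-2795/4 + 3·-3697/12 + -3/2·-1583/12 + 1·-158/3 = -92045/24
s_14 = 1·-92045/24 + 2·-4976/3 + 3·-2795/4 + -3/2·-3697/12 + 1·-1583/12 = -107023/12
s_15 = 1·-107023/12 + 2·-92045/24 + 3·-4976/3 + -3/2·-2795/4 + 1·-3697/12 = -499799/24

-499799/24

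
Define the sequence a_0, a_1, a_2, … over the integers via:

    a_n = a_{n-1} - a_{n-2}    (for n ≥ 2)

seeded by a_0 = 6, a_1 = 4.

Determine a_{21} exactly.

a_2 = 1·4 + -1·6 = -2
a_3 = 1·-2 + -1·4 = -6
a_4 = 1·-6 + -1·-2 = -4
a_5 = 1·-4 + -1·-6 = 2
a_6 = 1·2 + -1·-4 = 6
a_7 = 1·6 + -1·2 = 4
(a_6, a_7) = (6, 4) = (a_0, a_1), so the sequence has period 6.
21 ≡ 3 (mod 6), hence a_21 = a_3 = -6.

-6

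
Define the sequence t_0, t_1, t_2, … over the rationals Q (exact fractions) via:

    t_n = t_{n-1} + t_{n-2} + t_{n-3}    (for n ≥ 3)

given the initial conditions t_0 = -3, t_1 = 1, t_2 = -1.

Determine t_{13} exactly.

-903

t_3 = 1·-1 + 1·1 + 1·-3 = -3
t_4 = 1·-3 + 1·-1 + 1·1 = -3
t_5 = 1·-3 + 1·-3 + 1·-1 = -7
t_6 = 1·-7 + 1·-3 + 1·-3 = -13
t_7 = 1·-13 + 1·-7 + 1·-3 = -23
t_8 = 1·-23 + 1·-13 + 1·-7 = -43
t_9 = 1·-43 + 1·-23 + 1·-13 = -79
t_10 = 1·-79 + 1·-43 + 1·-23 = -145
t_11 = 1·-145 + 1·-79 + 1·-43 = -267
t_12 = 1·-267 + 1·-145 + 1·-79 = -491
t_13 = 1·-491 + 1·-267 + 1·-145 = -903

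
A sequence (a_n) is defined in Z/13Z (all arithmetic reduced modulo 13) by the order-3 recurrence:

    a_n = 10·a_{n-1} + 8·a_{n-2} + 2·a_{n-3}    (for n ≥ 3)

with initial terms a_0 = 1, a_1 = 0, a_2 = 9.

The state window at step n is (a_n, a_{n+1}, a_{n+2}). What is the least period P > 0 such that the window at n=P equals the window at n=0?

168

n=0: window = (1, 0, 9)
n=1: window = (0, 9, 1)
n=2: window = (9, 1, 4)
n=3: window = (1, 4, 1)
n=4: window = (4, 1, 5)
n=5: window = (1, 5, 1)
n=6: window = (5, 1, 0)
n=7: window = (1, 0, 5)
n=8: window = (0, 5, 0)
n=9: window = (5, 0, 1)
n=10: window = (0, 1, 7)
n=11: window = (1, 7, 0)
n=12: window = (7, 0, 6)
n=13: window = (0, 6, 9)
n=14: window = (6, 9, 8)
n=15: window = (9, 8, 8)
n=16: window = (8, 8, 6)
n=17: window = (8, 6, 10)
n=18: window = (6, 10, 8)
n=19: window = (10, 8, 3)
n=20: window = (8, 3, 10)
n=21: window = (3, 10, 10)
n=22: window = (10, 10, 4)
n=23: window = (10, 4, 10)
n=24: window = (4, 10, 9)
n=25: window = (10, 9, 9)
n=26: window = (9, 9, 0)
n=27: window = (9, 0, 12)
n=28: window = (0, 12, 8)
n=29: window = (12, 8, 7)
n=30: window = (8, 7, 2)
n=31: window = (7, 2, 1)
n=32: window = (2, 1, 1)
n=33: window = (1, 1, 9)
n=34: window = (1, 9, 9)
n=35: window = (9, 9, 8)
n=36: window = (9, 8, 1)
n=37: window = (8, 1, 1)
n=38: window = (1, 1, 8)
n=39: window = (1, 8, 12)
n=40: window = (8, 12, 4)
…
n=166: window = (6, 7, 1)
n=167: window = (7, 1, 0)
n=168: window = (1, 0, 9)
window at n=168 equals window at n=0 → period = 168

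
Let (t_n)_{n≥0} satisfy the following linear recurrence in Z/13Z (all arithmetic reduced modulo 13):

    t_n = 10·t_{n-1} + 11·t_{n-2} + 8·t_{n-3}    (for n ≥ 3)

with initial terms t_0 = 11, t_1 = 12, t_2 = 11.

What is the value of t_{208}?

t_3 = 10·11 + 11·12 + 8·11 = 5
t_4 = 10·5 + 11·11 + 8·12 = 7
t_5 = 10·7 + 11·5 + 8·11 = 5
t_6 = 10·5 + 11·7 + 8·5 = 11
t_7 = 10·11 + 11·5 + 8·7 = 0
t_8 = 10·0 + 11·11 + 8·5 = 5
Continuing the recurrence:
  t_9 = 8;  t_10 = 5;  t_11 = 9;  t_12 = 1;  t_13 = 6;  t_14 = 0
  t_15 = 9;  t_16 = 8;  t_17 = 10;  t_18 = 0;  t_19 = 5;  t_20 = 0
  t_21 = 3;  t_22 = 5;  t_23 = 5;  t_24 = 12;  t_25 = 7;  t_26 = 8
  t_27 = 6;  t_28 = 9;  t_29 = 12;  t_30 = 7;  t_31 = 1;  t_32 = 1
  t_33 = 12;  t_34 = 9;  t_35 = 9;  t_36 = 12;  t_37 = 5;  t_38 = 7
  t_39 = 0;  t_40 = 0;  t_41 = 4;  t_42 = 1;  t_43 = 2;  t_44 = 11
  t_45 = 10;  t_46 = 3;  t_47 = 7;  t_48 = 1;  t_49 = 7;  t_50 = 7
  t_51 = 12;  t_52 = 6;  t_53 = 1;  t_54 = 3;  t_55 = 11;  t_56 = 8
  t_57 = 4;  t_58 = 8;  t_59 = 6;  t_60 = 11;  t_61 = 6;  t_62 = 8
  t_63 = 0;  t_64 = 6;  t_65 = 7;  t_66 = 6;  t_67 = 3;  t_68 = 9
  t_69 = 2;  t_70 = 0;  t_71 = 3;  t_72 = 7;  t_73 = 12;  t_74 = 0
  t_75 = 6;  t_76 = 0;  t_77 = 1;  t_78 = 6;  t_79 = 6;  t_80 = 4
  t_81 = 11;  t_82 = 7;  t_83 = 2;  t_84 = 3;  t_85 = 4;  t_86 = 11
  t_87 = 9;  t_88 = 9;  t_89 = 4;  t_90 = 3;  t_91 = 3;  t_92 = 4
  t_93 = 6;  t_94 = 11;  t_95 = 0;  t_96 = 0;  t_97 = 10;  t_98 = 9
  t_99 = 5;  t_100 = 8;  t_101 = 12;  t_102 = 1;  t_103 = 11;  t_104 = 9
  t_105 = 11;  t_106 = 11;  t_107 = 4;  t_108 = 2;  t_109 = 9;  t_110 = 1
  t_111 = 8;  t_112 = 7;  t_113 = 10;  t_114 = 7;  t_115 = 2;  t_116 = 8
  t_117 = 2;  t_118 = 7;  t_119 = 0;  t_120 = 2;  t_121 = 11;  t_122 = 2
  t_123 = 1;  t_124 = 3;  t_125 = 5;  t_126 = 0;  t_127 = 1;  t_128 = 11
  t_129 = 4;  t_130 = 0;  t_131 = 2;  t_132 = 0;  t_133 = 9;  t_134 = 2
  t_135 = 2;  t_136 = 10;  t_137 = 8;  t_138 = 11;  t_139 = 5;  t_140 = 1
  t_141 = 10;  t_142 = 8;  t_143 = 3;  t_144 = 3;  t_145 = 10;  t_146 = 1
  t_147 = 1;  t_148 = 10;  t_149 = 2;  t_150 = 8;  t_151 = 0;  t_152 = 0
  t_153 = 12;  t_154 = 3;  t_155 = 6;  t_156 = 7;  t_157 = 4;  t_158 = 9
  t_159 = 8;  t_160 = 3;  t_161 = 8;  t_162 = 8;  t_163 = 10;  t_164 = 5
  t_165 = 3;  t_166 = 9;  t_167 = 7;  t_168 = 11;  t_169 = 12;  t_170 = 11
  t_171 = 5;  t_172 = 7;  t_173 = 5;  t_174 = 11;  t_175 = 0;  t_176 = 5
  t_177 = 8;  t_178 = 5;  t_179 = 9;  t_180 = 1;  t_181 = 6;  t_182 = 0
  t_183 = 9;  t_184 = 8;  t_185 = 10;  t_186 = 0;  t_187 = 5;  t_188 = 0
  t_189 = 3;  t_190 = 5;  t_191 = 5;  t_192 = 12;  t_193 = 7;  t_194 = 8
  t_195 = 6;  t_196 = 9;  t_197 = 12;  t_198 = 7;  t_199 = 1;  t_200 = 1
  t_201 = 12;  t_202 = 9;  t_203 = 9;  t_204 = 12;  t_205 = 5;  t_206 = 7
t_207 = 10·7 + 11·5 + 8·12 = 0
t_208 = 10·0 + 11·7 + 8·5 = 0

0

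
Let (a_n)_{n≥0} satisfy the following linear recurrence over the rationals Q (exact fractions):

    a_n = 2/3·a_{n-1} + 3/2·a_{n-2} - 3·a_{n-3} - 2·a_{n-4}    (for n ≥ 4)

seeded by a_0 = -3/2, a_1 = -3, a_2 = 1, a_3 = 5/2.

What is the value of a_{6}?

a_4 = 2/3·5/2 + 3/2·1 + -3·-3 + -2·-3/2 = 91/6
a_5 = 2/3·91/6 + 3/2·5/2 + -3·1 + -2·-3 = 607/36
a_6 = 2/3·607/36 + 3/2·91/6 + -3·5/2 + -2·1 = 2645/108

2645/108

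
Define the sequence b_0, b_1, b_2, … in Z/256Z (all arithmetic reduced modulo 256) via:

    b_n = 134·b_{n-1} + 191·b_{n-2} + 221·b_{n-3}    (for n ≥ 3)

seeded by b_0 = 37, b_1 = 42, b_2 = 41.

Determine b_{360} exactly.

b_3 = 134·41 + 191·42 + 221·37 = 189
b_4 = 134·189 + 191·41 + 221·42 = 199
b_5 = 134·199 + 191·189 + 221·41 = 146
b_6 = 134·146 + 191·199 + 221·189 = 14
b_7 = 134·14 + 191·146 + 221·199 = 13
b_8 = 134·13 + 191·14 + 221·146 = 74
Continuing the recurrence:
  b_9 = 133;  b_10 = 13;  b_11 = 235;  b_12 = 134;  b_13 = 178;  b_14 = 5
  b_15 = 26;  b_16 = 1;  b_17 = 61;  b_18 = 31;  b_19 = 154;  b_20 = 102
  b_21 = 13;  b_22 = 218;  b_23 = 221;  b_24 = 141;  b_25 = 227;  b_26 = 206
  b_27 = 234;  b_28 = 37;  b_29 = 202;  b_30 = 89;  b_31 = 61;  b_32 = 183
  b_33 = 34;  b_34 = 254;  b_35 = 77;  b_36 = 42;  b_37 = 181;  b_38 = 141
  b_39 = 27;  b_40 = 150;  b_41 = 98;  b_42 = 133;  b_43 = 58;  b_44 = 49
  b_45 = 189;  b_46 = 143;  b_47 = 42;  b_48 = 214;  b_49 = 205;  b_50 = 58
  b_51 = 13;  b_52 = 13;  b_53 = 147;  b_54 = 222;  b_55 = 26;  b_56 = 37
  b_57 = 106;  b_58 = 137;  b_59 = 189;  b_60 = 167;  b_61 = 178;  b_62 = 238
  b_63 = 141;  b_64 = 10;  b_65 = 229;  b_66 = 13;  b_67 = 75;  b_68 = 166
  b_69 = 18;  b_70 = 5;  b_71 = 90;  b_72 = 97;  b_73 = 61;  b_74 = 255
  b_75 = 186;  b_76 = 70;  b_77 = 141;  b_78 = 154;  b_79 = 61;  b_80 = 141
  b_81 = 67;  b_82 = 238;  b_83 = 74;  b_84 = 37;  b_85 = 10;  b_86 = 185
  b_87 = 61;  b_88 = 151;  b_89 = 66;  b_90 = 222;  b_91 = 205;  b_92 = 234
  b_93 = 21;  b_94 = 141;  b_95 = 123;  b_96 = 182;  b_97 = 194;  b_98 = 133
  b_99 = 122;  b_100 = 145;  b_101 = 189;  b_102 = 111;  b_103 = 74;  b_104 = 182
  b_105 = 77;  b_106 = 250;  b_107 = 109;  b_108 = 13;  b_109 = 243;  b_110 = 254
  b_111 = 122;  b_112 = 37;  b_113 = 170;  b_114 = 233;  b_115 = 189;  b_116 = 135
  b_117 = 210;  b_118 = 206;  b_119 = 13;  b_120 = 202;  b_121 = 69;  b_122 = 13
  b_123 = 171;  b_124 = 198;  b_125 = 114;  b_126 = 5;  b_127 = 154;  b_128 = 193
  b_129 = 61;  b_130 = 223;  b_131 = 218;  b_132 = 38;  b_133 = 13;  b_134 = 90
  b_135 = 157;  b_136 = 141;  b_137 = 163;  b_138 = 14;  b_139 = 170;  b_140 = 37
  b_141 = 74;  b_142 = 25;  b_143 = 61;  b_144 = 119;  b_145 = 98;  b_146 = 190
  b_147 = 77;  b_148 = 170;  b_149 = 117;  b_150 = 141;  b_151 = 219;  b_152 = 214
  b_153 = 34;  b_154 = 133;  b_155 = 186;  b_156 = 241;  b_157 = 189;  b_158 = 79
  b_159 = 106;  b_160 = 150;  b_161 = 205;  b_162 = 186;  b_163 = 205;  b_164 = 13
  b_165 = 83;  b_166 = 30;  b_167 = 218;  b_168 = 37;  b_169 = 234;  b_170 = 73
  b_171 = 189;  b_172 = 103;  b_173 = 242;  b_174 = 174;  b_175 = 141;  b_176 = 138
  b_177 = 165;  b_178 = 13;  b_179 = 11;  b_180 = 230;  b_181 = 210;  b_182 = 5
  b_183 = 218;  b_184 = 33;  b_185 = 61;  b_186 = 191;  b_187 = 250;  b_188 = 6
  b_189 = 141;  b_190 = 26;  b_191 = 253;  b_192 = 141;  b_193 = 3;  b_194 = 46
  b_195 = 10;  b_196 = 37;  b_197 = 138;  b_198 = 121;  b_199 = 61;  b_200 = 87
  b_201 = 130;  b_202 = 158;  b_203 = 205;  b_204 = 106;  b_205 = 213;  b_206 = 141
  b_207 = 59;  b_208 = 246;  b_209 = 130;  b_210 = 133;  b_211 = 250;  b_212 = 81
  b_213 = 189;  b_214 = 47;  b_215 = 138;  b_216 = 118;  b_217 = 77;  b_218 = 122
  b_219 = 45;  b_220 = 13;  b_221 = 179;  b_222 = 62;  b_223 = 58;  b_224 = 37
  b_225 = 42;  b_226 = 169;  b_227 = 189;  b_228 = 71;  b_229 = 18;  b_230 = 142
  b_231 = 13;  b_232 = 74;  b_233 = 5;  b_234 = 13;  b_235 = 107;  b_236 = 6
  b_237 = 50;  b_238 = 5;  b_239 = 26;  b_240 = 129;  b_241 = 61;  b_242 = 159
  b_243 = 26;  b_244 = 230;  b_245 = 13;  b_246 = 218;  b_247 = 93;  b_248 = 141
  b_249 = 99;  b_250 = 78;  b_251 = 106;  b_252 = 37;  b_253 = 202;  b_254 = 217
  b_255 = 61;  b_256 = 55;  b_257 = 162;  b_258 = 126;  b_259 = 77;  b_260 = 42
  b_261 = 53;  b_262 = 141;  b_263 = 155;  b_264 = 22;  b_265 = 226;  b_266 = 133
  b_267 = 58;  b_268 = 177;  b_269 = 189;  b_270 = 15;  b_271 = 170;  b_272 = 86
  b_273 = 205;  b_274 = 58;  b_275 = 141;  b_276 = 13;  b_277 = 19;  b_278 = 94
  b_279 = 154;  b_280 = 37;  b_281 = 106;  b_282 = 9;  b_283 = 189;  b_284 = 39
  b_285 = 50;  b_286 = 110;  b_287 = 141;  b_288 = 10;  b_289 = 101;  b_290 = 13
  b_291 = 203;  b_292 = 38;  b_293 = 146;  b_294 = 5;  b_295 = 90;  b_296 = 225
  b_297 = 61;  b_298 = 127;  b_299 = 58;  b_300 = 198;  b_301 = 141;  b_302 = 154
  b_303 = 189;  b_304 = 141;  b_305 = 195;  b_306 = 110;  b_307 = 202;  b_308 = 37
  b_309 = 10;  b_310 = 57;  b_311 = 61;  b_312 = 23;  b_313 = 194;  b_314 = 94
  b_315 = 205;  b_316 = 234;  b_317 = 149;  b_318 = 141;  b_319 = 251;  b_320 = 54
  b_321 = 66;  b_322 = 133;  b_323 = 122;  b_324 = 17;  b_325 = 189;  b_326 = 239
  b_327 = 202;  b_328 = 54;  b_329 = 77;  b_330 = 250;  b_331 = 237;  b_332 = 13
  b_333 = 115;  b_334 = 126;  b_335 = 250;  b_336 = 37;  b_337 = 170;  b_338 = 105
  b_339 = 189;  b_340 = 7;  b_341 = 82;  b_342 = 78;  b_343 = 13;  b_344 = 202
  b_345 = 197;  b_346 = 13;  b_347 = 43;  b_348 = 70;  b_349 = 242;  b_350 = 5
  b_351 = 154;  b_352 = 65;  b_353 = 61;  b_354 = 95;  b_355 = 90;  b_356 = 166
  b_357 = 13;  b_358 = 90
b_359 = 134·90 + 191·13 + 221·166 = 29
b_360 = 134·29 + 191·90 + 221·13 = 141

141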